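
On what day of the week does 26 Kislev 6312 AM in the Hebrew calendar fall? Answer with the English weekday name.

Sunday

This is JDN 2653153 (26 December 2551 Gregorian).
Since JDN mod 7 = 6 (0 = Monday), the day is Sunday.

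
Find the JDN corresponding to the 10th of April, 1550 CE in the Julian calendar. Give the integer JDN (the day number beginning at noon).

2287295

In the proleptic Gregorian calendar the same day is 20 April 1550.
JDN 2299161 is 15 October 1582 CE (Gregorian); the target day is −11866 days from there, so JDN = 2287295.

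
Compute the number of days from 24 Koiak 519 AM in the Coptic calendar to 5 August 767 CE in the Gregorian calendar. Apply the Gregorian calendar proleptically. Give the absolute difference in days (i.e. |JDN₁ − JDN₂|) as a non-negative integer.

First date → JDN 2014342; second date → JDN 2001417.
The interval is |2014342 − 2001417| = 12925 days.

12925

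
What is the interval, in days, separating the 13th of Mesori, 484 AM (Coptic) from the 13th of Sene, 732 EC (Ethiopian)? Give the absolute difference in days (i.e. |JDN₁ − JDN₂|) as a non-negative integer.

First date → JDN 2001788; second date → JDN 1991501.
The interval is |2001788 − 1991501| = 10287 days.

10287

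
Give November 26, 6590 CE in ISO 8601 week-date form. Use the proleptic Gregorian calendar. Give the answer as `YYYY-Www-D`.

6590-W47-5

The weekday is Friday (ISO weekday 5).
That Friday belongs to ISO week 47 of ISO year 6590.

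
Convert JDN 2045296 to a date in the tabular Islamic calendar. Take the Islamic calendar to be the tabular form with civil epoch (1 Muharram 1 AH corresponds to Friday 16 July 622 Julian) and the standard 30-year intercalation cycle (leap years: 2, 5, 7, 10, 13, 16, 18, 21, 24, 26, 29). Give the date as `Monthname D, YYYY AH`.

Rabi' al-Thani 26, 274 AH

The proleptic Gregorian equivalent of JDN 2045296 is 23 September 887.
In the tabular Islamic calendar that day is Rabi' al-Thani 26, 274 AH.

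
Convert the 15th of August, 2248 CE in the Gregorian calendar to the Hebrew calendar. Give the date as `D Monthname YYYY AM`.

25 Av 6008 AM

Julian Day Number of the source date = 2542352.
Converting JDN 2542352 to the Hebrew calendar gives 25 Av 6008 AM.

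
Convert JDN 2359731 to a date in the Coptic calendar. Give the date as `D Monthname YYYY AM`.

11 Mesori 1464 AM

The Gregorian equivalent of JDN 2359731 is 15 August 1748.
In the Coptic calendar that day is 11 Mesori 1464 AM.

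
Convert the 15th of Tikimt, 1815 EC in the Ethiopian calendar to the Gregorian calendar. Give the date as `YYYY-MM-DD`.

Julian Day Number of the source date = 2386828.
Converting JDN 2386828 to the Gregorian calendar gives 24 October 1822 CE.

1822-10-24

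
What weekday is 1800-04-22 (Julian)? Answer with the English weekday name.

Sunday

This is JDN 2378620 (4 May 1800 Gregorian).
JDN 2378620 mod 7 = 6, and JDN 0 was a Monday, so this is a Sunday.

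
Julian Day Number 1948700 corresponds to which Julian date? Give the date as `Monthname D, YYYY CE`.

April 2, 623 CE

JDN 1948700 is 5 April 623 in the proleptic Gregorian calendar.
In the Julian calendar that day is April 2, 623 CE.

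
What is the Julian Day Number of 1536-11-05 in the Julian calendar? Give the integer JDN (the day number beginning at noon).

Equivalently 15 November 1536 (proleptic Gregorian).
JDN 2451545 is 1 January 2000 CE (Gregorian); the target day is −169154 days from there, so JDN = 2282391.

2282391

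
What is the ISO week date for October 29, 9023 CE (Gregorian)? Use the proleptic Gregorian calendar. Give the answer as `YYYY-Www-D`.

9023-W44-3

The weekday is Wednesday (ISO weekday 3).
That Wednesday belongs to ISO week 44 of ISO year 9023.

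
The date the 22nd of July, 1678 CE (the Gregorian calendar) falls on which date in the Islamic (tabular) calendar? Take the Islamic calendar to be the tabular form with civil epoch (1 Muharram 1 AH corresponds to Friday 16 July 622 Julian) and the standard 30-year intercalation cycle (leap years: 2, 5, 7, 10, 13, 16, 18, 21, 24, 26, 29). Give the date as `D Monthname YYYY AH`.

Both dates share Julian Day Number 2334140; in the tabular Islamic calendar that is 2 Jumada al-Thani 1089 AH.

2 Jumada al-Thani 1089 AH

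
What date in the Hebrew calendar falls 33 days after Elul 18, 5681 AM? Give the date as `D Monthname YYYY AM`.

The starting date is JDN 2422954; 2422954 + 33 = 2422987.
JDN 2422987 corresponds to 22 Tishrei 5682 AM.

22 Tishrei 5682 AM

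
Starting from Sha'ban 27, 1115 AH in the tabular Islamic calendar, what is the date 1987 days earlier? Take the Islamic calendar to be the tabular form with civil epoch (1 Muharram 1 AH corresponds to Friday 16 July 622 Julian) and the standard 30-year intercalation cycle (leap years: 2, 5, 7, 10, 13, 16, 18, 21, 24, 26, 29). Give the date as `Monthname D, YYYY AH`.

Muharram 18, 1110 AH

Counting 1987 days back from JDN 2343437 reaches JDN 2341450, which is Muharram 18, 1110 AH.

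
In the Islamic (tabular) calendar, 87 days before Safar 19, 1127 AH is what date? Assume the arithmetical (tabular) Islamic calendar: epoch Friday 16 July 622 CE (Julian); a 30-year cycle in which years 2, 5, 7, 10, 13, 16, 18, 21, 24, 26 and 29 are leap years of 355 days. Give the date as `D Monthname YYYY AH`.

22 Dhu al-Qa'dah 1126 AH

The starting date is JDN 2347505; 2347505 − 87 = 2347418.
JDN 2347418 corresponds to 22 Dhu al-Qa'dah 1126 AH.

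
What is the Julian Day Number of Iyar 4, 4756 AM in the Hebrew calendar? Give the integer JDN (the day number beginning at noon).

2084963

Equivalently 1 May 996 (proleptic Gregorian).
JDN 2451545 is 1 January 2000 CE (Gregorian); the target day is −366582 days from there, so JDN = 2084963.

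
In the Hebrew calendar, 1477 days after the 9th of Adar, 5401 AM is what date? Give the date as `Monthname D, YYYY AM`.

The starting date is JDN 2320473; 2320473 + 1477 = 2321950.
JDN 2321950 corresponds to Adar 9, 5405 AM.

Adar 9, 5405 AM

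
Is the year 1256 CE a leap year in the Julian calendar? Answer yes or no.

yes

1256 mod 4 = 0, so it is a leap year in the Julian calendar.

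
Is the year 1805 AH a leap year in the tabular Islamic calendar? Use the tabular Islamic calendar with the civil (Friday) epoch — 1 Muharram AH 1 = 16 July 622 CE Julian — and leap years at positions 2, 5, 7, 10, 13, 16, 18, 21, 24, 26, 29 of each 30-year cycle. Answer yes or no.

yes

Year 1805 AH is year 5 of its 30-year cycle; leap positions are 2, 5, 7, 10, 13, 16, 18, 21, 24, 26, 29, so it is a leap year (355 days).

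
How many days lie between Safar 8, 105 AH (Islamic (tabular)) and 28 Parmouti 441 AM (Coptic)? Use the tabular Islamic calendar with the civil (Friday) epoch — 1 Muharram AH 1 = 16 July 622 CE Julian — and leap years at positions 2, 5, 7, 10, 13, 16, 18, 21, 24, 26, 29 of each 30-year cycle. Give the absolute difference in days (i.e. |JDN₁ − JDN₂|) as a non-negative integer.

646

First date → JDN 1985331; second date → JDN 1985977.
The interval is |1985331 − 1985977| = 646 days.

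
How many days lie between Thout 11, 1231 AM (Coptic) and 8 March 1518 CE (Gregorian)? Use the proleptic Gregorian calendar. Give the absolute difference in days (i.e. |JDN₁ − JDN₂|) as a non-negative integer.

1267

First date → JDN 2274297; second date → JDN 2275564.
The interval is |2274297 − 2275564| = 1267 days.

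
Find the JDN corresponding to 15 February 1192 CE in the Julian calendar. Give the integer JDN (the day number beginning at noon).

Equivalently 22 February 1192 (proleptic Gregorian).
JDN 2299161 is 15 October 1582 CE (Gregorian); the target day is −142680 days from there, so JDN = 2156481.

2156481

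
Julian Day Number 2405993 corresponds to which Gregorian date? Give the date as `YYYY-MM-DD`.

JDN 2451545 is 1 Jan 2000; 2405993 is −45552 days from there.

1875-04-14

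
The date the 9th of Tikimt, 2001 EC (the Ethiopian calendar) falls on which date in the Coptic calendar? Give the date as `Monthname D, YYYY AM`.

Both dates share Julian Day Number 2454759; in the Coptic calendar that is 9 Paopi 1725 AM.

Paopi 9, 1725 AM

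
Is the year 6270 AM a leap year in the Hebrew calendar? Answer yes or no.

yes

Hebrew year 6270 is year 19 of its 19-year Metonic cycle; leap years are at positions 3, 6, 8, 11, 14, 17, 19, so it is a leap year (13 months).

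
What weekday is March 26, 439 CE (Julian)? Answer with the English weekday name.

This is JDN 1881487 (27 March 439 Gregorian).
Since JDN mod 7 = 6 (0 = Monday), the day is Sunday.

Sunday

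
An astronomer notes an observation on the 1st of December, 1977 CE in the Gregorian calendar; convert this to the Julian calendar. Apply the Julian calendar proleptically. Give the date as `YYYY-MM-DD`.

1977-11-18

At this point the Julian calendar is 13 days behind the Gregorian.
1 December 1977 Gregorian − 13 days → 18 November 1977 Julian.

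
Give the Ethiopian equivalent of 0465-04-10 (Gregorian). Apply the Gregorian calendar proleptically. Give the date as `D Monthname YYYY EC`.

14 Miyazya 457 EC

Both dates share Julian Day Number 1890998; in the Ethiopian calendar that is 14 Miyazya 457 EC.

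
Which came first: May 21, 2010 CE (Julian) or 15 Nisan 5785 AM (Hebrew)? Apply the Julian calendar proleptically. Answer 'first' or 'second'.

First date → JDN 2455351; second date → JDN 2460779.
JDN 2455351 < JDN 2460779, so the first date is earlier.

first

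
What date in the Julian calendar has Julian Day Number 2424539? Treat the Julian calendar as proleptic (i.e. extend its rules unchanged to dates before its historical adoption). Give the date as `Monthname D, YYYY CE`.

JDN 2424539 is 23 January 1926 in the Gregorian calendar.
In the Julian calendar that day is January 10, 1926 CE.

January 10, 1926 CE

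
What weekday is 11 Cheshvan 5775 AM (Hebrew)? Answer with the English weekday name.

Equivalently 4 November 2014 Gregorian, JDN 2456966.
Since JDN mod 7 = 1 (0 = Monday), the day is Tuesday.

Tuesday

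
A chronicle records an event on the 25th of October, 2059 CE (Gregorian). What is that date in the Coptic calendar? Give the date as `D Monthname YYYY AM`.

14 Paopi 1776 AM

Both dates share Julian Day Number 2473392; in the Coptic calendar that is 14 Paopi 1776 AM.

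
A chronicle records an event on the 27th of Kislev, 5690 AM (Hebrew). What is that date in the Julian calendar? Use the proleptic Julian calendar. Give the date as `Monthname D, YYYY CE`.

Julian Day Number of the source date = 2425975.
Converting JDN 2425975 to the Julian calendar gives 16 December 1929 CE.

December 16, 1929 CE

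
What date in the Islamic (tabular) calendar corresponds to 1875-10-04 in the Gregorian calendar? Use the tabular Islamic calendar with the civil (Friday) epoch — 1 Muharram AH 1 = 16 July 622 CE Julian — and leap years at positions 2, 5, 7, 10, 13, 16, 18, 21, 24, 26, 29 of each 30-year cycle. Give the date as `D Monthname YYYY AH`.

4 Ramadan 1292 AH

Both dates share Julian Day Number 2406166; in the tabular Islamic calendar that is 4 Ramadan 1292 AH.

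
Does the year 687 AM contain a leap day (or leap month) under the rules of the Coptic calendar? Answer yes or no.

687 mod 4 = 3; in the Coptic calendar a year is leap when year mod 4 = 3, so it is a leap year.

yes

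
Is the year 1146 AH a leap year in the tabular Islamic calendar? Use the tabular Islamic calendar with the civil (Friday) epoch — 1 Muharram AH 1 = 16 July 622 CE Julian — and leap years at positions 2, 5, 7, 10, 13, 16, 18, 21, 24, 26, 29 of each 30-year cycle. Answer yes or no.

no

Year 1146 AH is year 6 of its 30-year cycle; leap positions are 2, 5, 7, 10, 13, 16, 18, 21, 24, 26, 29, so it is a common year (354 days).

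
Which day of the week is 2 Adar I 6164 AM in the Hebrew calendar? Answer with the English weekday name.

Equivalently 13 February 2404 Gregorian, JDN 2599146.
Since JDN mod 7 = 4 (0 = Monday), the day is Friday.

Friday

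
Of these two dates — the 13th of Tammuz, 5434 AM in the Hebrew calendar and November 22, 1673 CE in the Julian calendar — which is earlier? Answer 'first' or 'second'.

First date → JDN 2332674; second date → JDN 2332447.
JDN 2332447 < JDN 2332674, so the second date is earlier.

second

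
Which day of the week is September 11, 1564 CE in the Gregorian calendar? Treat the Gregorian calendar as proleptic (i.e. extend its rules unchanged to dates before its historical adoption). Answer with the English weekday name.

JDN 2292553 mod 7 = 4, and JDN 0 was a Monday, so this is a Friday.

Friday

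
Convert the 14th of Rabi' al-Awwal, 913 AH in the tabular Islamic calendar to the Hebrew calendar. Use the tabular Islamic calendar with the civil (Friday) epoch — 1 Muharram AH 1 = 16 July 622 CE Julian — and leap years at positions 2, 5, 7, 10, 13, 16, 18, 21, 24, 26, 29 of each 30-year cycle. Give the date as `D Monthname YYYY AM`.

15 Av 5267 AM

Julian Day Number of the source date = 2271694.
Converting JDN 2271694 to the Hebrew calendar gives 15 Av 5267 AM.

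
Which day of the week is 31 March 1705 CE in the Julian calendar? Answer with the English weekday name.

Equivalently 11 April 1705 Gregorian, JDN 2343899.
2343899 ≡ 5 (mod 7); counting from Monday = 0 gives Saturday.

Saturday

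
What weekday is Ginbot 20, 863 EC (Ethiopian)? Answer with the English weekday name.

Equivalently 19 May 871 Gregorian, JDN 2039325.
Since JDN mod 7 = 1 (0 = Monday), the day is Tuesday.

Tuesday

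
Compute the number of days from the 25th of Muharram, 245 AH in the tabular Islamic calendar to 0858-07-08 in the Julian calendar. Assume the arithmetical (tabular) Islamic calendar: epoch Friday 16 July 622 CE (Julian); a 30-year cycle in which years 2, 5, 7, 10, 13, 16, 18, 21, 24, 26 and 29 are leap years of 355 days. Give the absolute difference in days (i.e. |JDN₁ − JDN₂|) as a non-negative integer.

First date → JDN 2034929; second date → JDN 2034631.
The interval is |2034929 − 2034631| = 298 days.

298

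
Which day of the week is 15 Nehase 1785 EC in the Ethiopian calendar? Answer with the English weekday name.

In the Gregorian calendar this is 19 August 1793 (JDN 2376171).
2376171 ≡ 0 (mod 7); counting from Monday = 0 gives Monday.

Monday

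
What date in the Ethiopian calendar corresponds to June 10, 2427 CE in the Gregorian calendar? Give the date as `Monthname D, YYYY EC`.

Ginbot 30, 2419 EC

Julian Day Number of the source date = 2607664.
Converting JDN 2607664 to the Ethiopian calendar gives 30 Ginbot 2419 EC.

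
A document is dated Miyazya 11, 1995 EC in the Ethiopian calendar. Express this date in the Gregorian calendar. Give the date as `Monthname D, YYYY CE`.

Both dates share Julian Day Number 2452749; in the Gregorian calendar that is 19 April 2003 CE.

April 19, 2003 CE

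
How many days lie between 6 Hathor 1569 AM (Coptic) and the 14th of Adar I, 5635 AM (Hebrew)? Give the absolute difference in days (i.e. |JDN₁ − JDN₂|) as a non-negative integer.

JDN of the first date = 2397807.
JDN of the second date = 2405939.
|2405939 − 2397807| = 8132.

8132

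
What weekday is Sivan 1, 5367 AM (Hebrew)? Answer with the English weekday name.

In the Gregorian calendar this is 27 May 1607 (JDN 2308151).
Since JDN mod 7 = 6 (0 = Monday), the day is Sunday.

Sunday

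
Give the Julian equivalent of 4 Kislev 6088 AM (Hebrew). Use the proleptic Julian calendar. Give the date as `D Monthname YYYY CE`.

Julian Day Number of the source date = 2571301.
Converting JDN 2571301 to the Julian calendar gives 3 November 2327 CE.

3 November 2327 CE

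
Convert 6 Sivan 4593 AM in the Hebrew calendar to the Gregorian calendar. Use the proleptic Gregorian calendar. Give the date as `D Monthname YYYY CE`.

1 June 833 CE

Both dates share Julian Day Number 2025459; in the Gregorian calendar that is 1 June 833 CE.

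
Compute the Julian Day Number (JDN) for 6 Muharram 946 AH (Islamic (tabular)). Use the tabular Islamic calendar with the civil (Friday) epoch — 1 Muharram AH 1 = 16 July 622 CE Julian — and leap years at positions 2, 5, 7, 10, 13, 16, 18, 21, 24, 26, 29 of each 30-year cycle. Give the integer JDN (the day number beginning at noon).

In the proleptic Gregorian calendar the same day is 3 June 1539.
JDN 2299161 is 15 October 1582 CE (Gregorian); the target day is −15840 days from there, so JDN = 2283321.

2283321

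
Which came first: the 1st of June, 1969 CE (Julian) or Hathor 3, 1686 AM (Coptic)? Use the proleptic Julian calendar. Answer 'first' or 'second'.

first

The two dates have Julian Day Numbers 2440387 and 2440538 respectively.
Since 2440387 < 2440538, the first date comes first.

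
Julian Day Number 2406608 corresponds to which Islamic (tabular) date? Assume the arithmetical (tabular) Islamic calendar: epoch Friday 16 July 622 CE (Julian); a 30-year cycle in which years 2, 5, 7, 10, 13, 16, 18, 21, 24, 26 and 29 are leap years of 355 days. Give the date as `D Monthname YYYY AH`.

2 Dhu al-Hijjah 1293 AH

The Gregorian equivalent of JDN 2406608 is 19 December 1876.
In the tabular Islamic calendar that day is 2 Dhu al-Hijjah 1293 AH.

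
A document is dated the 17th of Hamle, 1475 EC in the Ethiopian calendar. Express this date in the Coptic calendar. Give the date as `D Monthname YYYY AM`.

Both dates share Julian Day Number 2262915; in the Coptic calendar that is 17 Epip 1199 AM.

17 Epip 1199 AM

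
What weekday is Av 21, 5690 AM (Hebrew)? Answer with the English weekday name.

Friday

This is JDN 2426204 (15 August 1930 Gregorian).
2426204 ≡ 4 (mod 7); counting from Monday = 0 gives Friday.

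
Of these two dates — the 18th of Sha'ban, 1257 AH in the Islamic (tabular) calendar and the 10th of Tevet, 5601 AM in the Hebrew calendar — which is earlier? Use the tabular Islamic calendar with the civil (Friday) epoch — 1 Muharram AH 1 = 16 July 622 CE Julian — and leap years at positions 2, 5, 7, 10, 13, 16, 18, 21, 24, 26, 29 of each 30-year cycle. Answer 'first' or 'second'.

Converting both to JDN: 2393749 vs 2393474; the smaller is the second.

second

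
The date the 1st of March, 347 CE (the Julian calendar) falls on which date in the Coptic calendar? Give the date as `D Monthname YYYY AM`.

5 Paremhat 63 AM

Both dates share Julian Day Number 1847859; in the Coptic calendar that is 5 Paremhat 63 AM.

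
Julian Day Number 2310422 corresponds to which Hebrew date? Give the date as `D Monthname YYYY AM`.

JDN 2310422 is 14 August 1613 in the Gregorian calendar.
In the Hebrew calendar that day is 27 Av 5373 AM.

27 Av 5373 AM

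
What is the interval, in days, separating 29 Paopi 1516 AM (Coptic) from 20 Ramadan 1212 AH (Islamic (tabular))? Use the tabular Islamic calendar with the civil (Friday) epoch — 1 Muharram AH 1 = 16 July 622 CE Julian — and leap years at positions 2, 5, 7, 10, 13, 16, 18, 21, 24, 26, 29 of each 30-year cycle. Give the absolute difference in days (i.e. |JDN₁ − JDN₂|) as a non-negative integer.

JDN of the first date = 2378442.
JDN of the second date = 2377833.
|2377833 − 2378442| = 609.

609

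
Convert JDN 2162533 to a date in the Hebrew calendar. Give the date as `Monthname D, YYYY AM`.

The proleptic Gregorian equivalent of JDN 2162533 is 17 September 1208.
In the Hebrew calendar that day is Elul 27, 4968 AM.

Elul 27, 4968 AM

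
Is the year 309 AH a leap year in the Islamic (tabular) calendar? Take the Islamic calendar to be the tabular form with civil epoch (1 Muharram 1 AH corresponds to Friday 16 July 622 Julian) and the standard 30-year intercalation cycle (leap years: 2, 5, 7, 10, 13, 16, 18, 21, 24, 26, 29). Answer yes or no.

Year 309 AH is year 9 of its 30-year cycle; leap positions are 2, 5, 7, 10, 13, 16, 18, 21, 24, 26, 29, so it is a common year (354 days).

no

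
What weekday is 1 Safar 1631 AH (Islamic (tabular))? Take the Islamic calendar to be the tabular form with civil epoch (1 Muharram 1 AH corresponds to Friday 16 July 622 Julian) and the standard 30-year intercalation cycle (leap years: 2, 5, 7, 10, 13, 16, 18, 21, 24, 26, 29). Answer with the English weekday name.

Saturday

In the Gregorian calendar this is 4 February 2204 (JDN 2526088).
Since JDN mod 7 = 5 (0 = Monday), the day is Saturday.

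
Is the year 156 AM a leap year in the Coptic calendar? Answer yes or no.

156 mod 4 = 0; in the Coptic calendar a year is leap when year mod 4 = 3, so it is a common year.

no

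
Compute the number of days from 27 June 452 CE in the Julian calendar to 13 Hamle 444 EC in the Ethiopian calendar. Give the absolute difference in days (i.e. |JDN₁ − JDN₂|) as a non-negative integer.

First date → JDN 1886329; second date → JDN 1886339.
The interval is |1886329 − 1886339| = 10 days.

10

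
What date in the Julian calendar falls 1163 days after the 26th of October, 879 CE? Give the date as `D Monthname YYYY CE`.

Counting 1163 days forward from JDN 2042411 reaches JDN 2043574, which is 1 January 883 CE.

1 January 883 CE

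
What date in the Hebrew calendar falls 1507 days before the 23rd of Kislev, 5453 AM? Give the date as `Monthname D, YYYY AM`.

Counting 1507 days back from JDN 2339387 reaches JDN 2337880, which is Tishrei 23, 5449 AM.

Tishrei 23, 5449 AM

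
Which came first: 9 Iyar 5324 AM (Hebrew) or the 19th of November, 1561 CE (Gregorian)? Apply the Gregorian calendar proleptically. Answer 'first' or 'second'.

second

The two dates have Julian Day Numbers 2292420 and 2291526 respectively.
Since 2291526 < 2292420, the second date comes first.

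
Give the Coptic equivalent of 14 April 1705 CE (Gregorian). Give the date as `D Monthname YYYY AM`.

8 Parmouti 1421 AM

Julian Day Number of the source date = 2343902.
Converting JDN 2343902 to the Coptic calendar gives 8 Parmouti 1421 AM.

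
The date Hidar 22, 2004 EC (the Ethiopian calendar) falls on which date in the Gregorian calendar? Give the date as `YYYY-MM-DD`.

2011-12-02

Both dates share Julian Day Number 2455898; in the Gregorian calendar that is 2 December 2011 CE.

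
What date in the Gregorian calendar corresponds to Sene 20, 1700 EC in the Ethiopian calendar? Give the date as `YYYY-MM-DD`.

Both dates share Julian Day Number 2345070; in the Gregorian calendar that is 25 June 1708 CE.

1708-06-25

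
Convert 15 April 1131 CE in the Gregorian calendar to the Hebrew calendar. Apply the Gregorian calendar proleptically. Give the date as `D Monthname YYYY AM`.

Julian Day Number of the source date = 2134253.
Converting JDN 2134253 to the Hebrew calendar gives 9 Nisan 4891 AM.

9 Nisan 4891 AM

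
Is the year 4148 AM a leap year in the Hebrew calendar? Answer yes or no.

yes

Hebrew year 4148 is year 6 of its 19-year Metonic cycle; leap years are at positions 3, 6, 8, 11, 14, 17, 19, so it is a leap year (13 months).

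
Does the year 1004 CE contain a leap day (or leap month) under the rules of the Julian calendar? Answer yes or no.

yes

1004 mod 4 = 0, so it is a leap year in the Julian calendar.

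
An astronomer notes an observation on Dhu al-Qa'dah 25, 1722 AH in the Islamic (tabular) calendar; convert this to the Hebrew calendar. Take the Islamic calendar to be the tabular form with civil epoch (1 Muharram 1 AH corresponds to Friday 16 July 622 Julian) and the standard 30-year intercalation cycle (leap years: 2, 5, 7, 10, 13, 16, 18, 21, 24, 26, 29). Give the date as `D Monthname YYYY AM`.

Both dates share Julian Day Number 2558624; in the Hebrew calendar that is 25 Adar I 6053 AM.

25 Adar I 6053 AM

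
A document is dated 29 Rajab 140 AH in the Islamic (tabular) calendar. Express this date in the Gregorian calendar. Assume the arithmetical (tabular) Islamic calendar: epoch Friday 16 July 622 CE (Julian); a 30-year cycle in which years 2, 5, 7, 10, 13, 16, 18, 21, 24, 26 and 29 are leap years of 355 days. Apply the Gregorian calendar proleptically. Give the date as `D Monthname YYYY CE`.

20 December 757 CE

Julian Day Number of the source date = 1997902.
Converting JDN 1997902 to the Gregorian calendar gives 20 December 757 CE.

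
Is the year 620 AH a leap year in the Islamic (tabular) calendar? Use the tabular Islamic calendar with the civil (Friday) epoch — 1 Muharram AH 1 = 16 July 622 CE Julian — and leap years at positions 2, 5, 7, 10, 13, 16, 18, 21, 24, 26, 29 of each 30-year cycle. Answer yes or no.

no

Year 620 AH is year 20 of its 30-year cycle; leap positions are 2, 5, 7, 10, 13, 16, 18, 21, 24, 26, 29, so it is a common year (354 days).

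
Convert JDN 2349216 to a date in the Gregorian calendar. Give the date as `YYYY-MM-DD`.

1719-11-01

JDN 2451545 is 1 Jan 2000; 2349216 is −102329 days from there.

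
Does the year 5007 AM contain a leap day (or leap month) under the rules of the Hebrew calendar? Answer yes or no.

no

Hebrew year 5007 is year 10 of its 19-year Metonic cycle; leap years are at positions 3, 6, 8, 11, 14, 17, 19, so it is a common year (12 months).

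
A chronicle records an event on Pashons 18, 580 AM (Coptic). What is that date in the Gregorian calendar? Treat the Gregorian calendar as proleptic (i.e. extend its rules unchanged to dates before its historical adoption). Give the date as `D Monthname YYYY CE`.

Julian Day Number of the source date = 2036767.
Converting JDN 2036767 to the Gregorian calendar gives 17 May 864 CE.

17 May 864 CE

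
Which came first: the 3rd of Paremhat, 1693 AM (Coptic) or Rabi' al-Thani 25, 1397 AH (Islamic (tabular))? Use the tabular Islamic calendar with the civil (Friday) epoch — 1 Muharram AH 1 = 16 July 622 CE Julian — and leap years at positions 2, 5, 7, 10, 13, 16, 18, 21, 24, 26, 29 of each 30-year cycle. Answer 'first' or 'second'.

The two dates have Julian Day Numbers 2443215 and 2443249 respectively.
Since 2443215 < 2443249, the first date comes first.

first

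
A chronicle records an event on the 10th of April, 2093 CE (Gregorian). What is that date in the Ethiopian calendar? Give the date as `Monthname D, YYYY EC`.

Miyazya 2, 2085 EC

Both dates share Julian Day Number 2485613; in the Ethiopian calendar that is 2 Miyazya 2085 EC.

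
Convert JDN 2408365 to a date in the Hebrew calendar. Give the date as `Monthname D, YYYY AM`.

Tishrei 18, 5642 AM

JDN 2408365 is 11 October 1881 in the Gregorian calendar.
In the Hebrew calendar that day is Tishrei 18, 5642 AM.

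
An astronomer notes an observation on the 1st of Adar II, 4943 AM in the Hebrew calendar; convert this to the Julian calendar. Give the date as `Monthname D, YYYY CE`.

February 25, 1183 CE

Julian Day Number of the source date = 2153204.
Converting JDN 2153204 to the Julian calendar gives 25 February 1183 CE.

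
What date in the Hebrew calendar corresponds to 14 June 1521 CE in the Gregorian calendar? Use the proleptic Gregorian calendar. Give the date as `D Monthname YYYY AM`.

Julian Day Number of the source date = 2276758.
Converting JDN 2276758 to the Hebrew calendar gives 29 Sivan 5281 AM.

29 Sivan 5281 AM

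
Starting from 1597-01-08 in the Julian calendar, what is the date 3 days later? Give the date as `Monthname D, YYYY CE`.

The starting date is JDN 2304370; 2304370 + 3 = 2304373.
JDN 2304373 corresponds to January 11, 1597 CE.

January 11, 1597 CE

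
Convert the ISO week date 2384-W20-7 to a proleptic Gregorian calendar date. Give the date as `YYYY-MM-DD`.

2384-05-20

ISO week 1 of 2384 is the week containing the first Thursday of 2384.
Week 20, day 7 (Sunday) lands on 2384-05-20.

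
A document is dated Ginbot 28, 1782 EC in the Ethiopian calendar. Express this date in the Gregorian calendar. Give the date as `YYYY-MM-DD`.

1790-06-03

Both dates share Julian Day Number 2374998; in the Gregorian calendar that is 3 June 1790 CE.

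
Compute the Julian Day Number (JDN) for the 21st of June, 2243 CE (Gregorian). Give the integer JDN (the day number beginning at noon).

2540470

JDN 2400001 is 17 November 1858 CE (Gregorian), MJD 0; the target day is +140469 days from there, so JDN = 2540470.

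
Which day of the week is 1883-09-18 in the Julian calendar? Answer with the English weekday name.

Equivalently 30 September 1883 Gregorian, JDN 2409084.
JDN 2409084 mod 7 = 6, and JDN 0 was a Monday, so this is a Sunday.

Sunday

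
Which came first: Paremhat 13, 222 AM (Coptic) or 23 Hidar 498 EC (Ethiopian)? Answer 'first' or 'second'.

second

First date → JDN 1905942; second date → JDN 1905832.
JDN 1905832 < JDN 1905942, so the second date is earlier.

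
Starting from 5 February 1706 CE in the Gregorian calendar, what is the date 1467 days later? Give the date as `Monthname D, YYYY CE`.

February 11, 1710 CE

The starting date is JDN 2344199; 2344199 + 1467 = 2345666.
JDN 2345666 corresponds to February 11, 1710 CE.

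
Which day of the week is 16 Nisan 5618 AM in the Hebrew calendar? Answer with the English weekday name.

This is JDN 2399770 (31 March 1858 Gregorian).
2399770 ≡ 2 (mod 7); counting from Monday = 0 gives Wednesday.

Wednesday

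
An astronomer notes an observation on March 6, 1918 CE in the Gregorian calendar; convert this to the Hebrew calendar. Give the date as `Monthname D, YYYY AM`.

Julian Day Number of the source date = 2421659.
Converting JDN 2421659 to the Hebrew calendar gives 22 Adar 5678 AM.

Adar 22, 5678 AM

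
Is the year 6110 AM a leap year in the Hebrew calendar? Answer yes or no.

Hebrew year 6110 is year 11 of its 19-year Metonic cycle; leap years are at positions 3, 6, 8, 11, 14, 17, 19, so it is a leap year (13 months).

yes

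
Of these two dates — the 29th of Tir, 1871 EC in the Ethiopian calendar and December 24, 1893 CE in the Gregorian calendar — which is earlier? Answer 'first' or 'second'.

first

First date → JDN 2407386; second date → JDN 2412822.
JDN 2407386 < JDN 2412822, so the first date is earlier.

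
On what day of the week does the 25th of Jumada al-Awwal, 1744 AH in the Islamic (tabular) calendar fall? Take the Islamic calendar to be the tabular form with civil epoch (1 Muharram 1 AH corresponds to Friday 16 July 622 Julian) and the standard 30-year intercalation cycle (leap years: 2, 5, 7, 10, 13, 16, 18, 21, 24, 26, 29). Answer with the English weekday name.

This is JDN 2566243 (13 January 2314 Gregorian).
2566243 ≡ 1 (mod 7); counting from Monday = 0 gives Tuesday.

Tuesday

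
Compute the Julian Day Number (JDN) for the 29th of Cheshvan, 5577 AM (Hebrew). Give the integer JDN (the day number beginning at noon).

In the Gregorian calendar the same day is 20 November 1816.
JDN 2400001 is 17 November 1858 CE (Gregorian), MJD 0; the target day is −15337 days from there, so JDN = 2384664.

2384664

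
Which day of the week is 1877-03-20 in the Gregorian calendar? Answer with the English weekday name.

Tuesday

2406699 ≡ 1 (mod 7); counting from Monday = 0 gives Tuesday.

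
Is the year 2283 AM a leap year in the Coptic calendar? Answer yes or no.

yes

2283 mod 4 = 3; in the Coptic calendar a year is leap when year mod 4 = 3, so it is a leap year.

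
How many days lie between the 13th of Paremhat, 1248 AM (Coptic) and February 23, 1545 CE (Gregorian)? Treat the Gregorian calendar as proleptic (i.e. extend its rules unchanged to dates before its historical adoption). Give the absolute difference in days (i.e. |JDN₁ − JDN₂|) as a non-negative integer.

First date → JDN 2280689; second date → JDN 2285413.
The interval is |2280689 − 2285413| = 4724 days.

4724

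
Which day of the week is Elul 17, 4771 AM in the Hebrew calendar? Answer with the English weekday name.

Sunday

This is JDN 2090556 (25 August 1011 Gregorian).
Since JDN mod 7 = 6 (0 = Monday), the day is Sunday.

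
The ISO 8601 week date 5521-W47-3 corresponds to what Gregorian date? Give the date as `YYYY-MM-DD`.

ISO week 1 of 5521 is the week containing the first Thursday of 5521.
Week 47, day 3 (Wednesday) lands on 5521-11-23.

5521-11-23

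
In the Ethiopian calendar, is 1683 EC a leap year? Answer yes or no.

1683 mod 4 = 3; in the Ethiopian calendar a year is leap when year mod 4 = 3, so it is a leap year.

yes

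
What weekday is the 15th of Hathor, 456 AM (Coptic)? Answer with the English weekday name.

Thursday

This is JDN 1991293 (16 November 739 Gregorian).
1991293 ≡ 3 (mod 7); counting from Monday = 0 gives Thursday.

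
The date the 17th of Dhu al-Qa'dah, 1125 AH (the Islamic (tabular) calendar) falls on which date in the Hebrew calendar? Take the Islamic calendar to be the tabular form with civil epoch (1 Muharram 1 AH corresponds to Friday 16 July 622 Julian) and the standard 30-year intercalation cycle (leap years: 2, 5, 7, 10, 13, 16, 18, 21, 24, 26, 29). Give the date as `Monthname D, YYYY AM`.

Both dates share Julian Day Number 2347059; in the Hebrew calendar that is 17 Kislev 5474 AM.

Kislev 17, 5474 AM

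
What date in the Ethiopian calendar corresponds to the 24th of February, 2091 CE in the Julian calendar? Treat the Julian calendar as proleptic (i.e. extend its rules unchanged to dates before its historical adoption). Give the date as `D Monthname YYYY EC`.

30 Yekatit 2083 EC

The source date corresponds to 9 March 2091 in the Gregorian calendar (JDN 2484850).
That day falls on 30 Yekatit 2083 EC in the Ethiopian calendar.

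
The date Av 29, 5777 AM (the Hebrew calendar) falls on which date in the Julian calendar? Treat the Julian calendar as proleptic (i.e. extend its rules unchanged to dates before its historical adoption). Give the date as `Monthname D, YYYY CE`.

The source date corresponds to 21 August 2017 in the Gregorian calendar (JDN 2457987).
That day falls on 8 August 2017 CE in the Julian calendar.

August 8, 2017 CE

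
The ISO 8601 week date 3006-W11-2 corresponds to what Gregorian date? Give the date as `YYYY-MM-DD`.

ISO week 1 of 3006 is the week containing the first Thursday of 3006.
Week 11, day 2 (Tuesday) lands on 3006-03-11.

3006-03-11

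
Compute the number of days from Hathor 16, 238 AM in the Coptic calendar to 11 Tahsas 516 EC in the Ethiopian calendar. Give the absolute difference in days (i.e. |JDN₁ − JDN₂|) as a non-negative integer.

756

First date → JDN 1911669; second date → JDN 1912425.
The interval is |1911669 − 1912425| = 756 days.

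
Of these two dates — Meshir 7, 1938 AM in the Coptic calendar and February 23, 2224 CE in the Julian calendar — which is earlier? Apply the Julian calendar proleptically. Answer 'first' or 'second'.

First date → JDN 2532675; second date → JDN 2533427.
JDN 2532675 < JDN 2533427, so the first date is earlier.

first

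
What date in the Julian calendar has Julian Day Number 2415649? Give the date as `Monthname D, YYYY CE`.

September 8, 1901 CE

The Gregorian equivalent of JDN 2415649 is 21 September 1901.
In the Julian calendar that day is September 8, 1901 CE.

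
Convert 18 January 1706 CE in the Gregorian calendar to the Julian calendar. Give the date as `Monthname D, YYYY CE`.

January 7, 1706 CE

For dates in this range the Gregorian date is 11 days ahead of the Julian.
18 January 1706 Gregorian − 11 days → 7 January 1706 Julian.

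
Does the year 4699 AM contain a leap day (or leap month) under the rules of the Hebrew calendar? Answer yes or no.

Hebrew year 4699 is year 6 of its 19-year Metonic cycle; leap years are at positions 3, 6, 8, 11, 14, 17, 19, so it is a leap year (13 months).

yes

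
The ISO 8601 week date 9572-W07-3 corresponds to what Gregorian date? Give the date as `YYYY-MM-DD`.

9572-02-16

ISO week 1 of 9572 is the week containing the first Thursday of 9572.
Week 7, day 3 (Wednesday) lands on 9572-02-16.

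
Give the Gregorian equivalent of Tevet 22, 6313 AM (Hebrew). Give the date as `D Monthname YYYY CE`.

Both dates share Julian Day Number 2653533; in the Gregorian calendar that is 9 January 2553 CE.

9 January 2553 CE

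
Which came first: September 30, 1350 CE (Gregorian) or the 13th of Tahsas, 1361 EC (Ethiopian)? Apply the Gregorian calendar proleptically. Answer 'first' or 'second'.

first

The two dates have Julian Day Numbers 2214410 and 2221063 respectively.
Since 2214410 < 2221063, the first date comes first.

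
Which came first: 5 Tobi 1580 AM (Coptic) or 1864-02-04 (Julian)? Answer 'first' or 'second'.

first

Converting both to JDN: 2401884 vs 2401918; the smaller is the first.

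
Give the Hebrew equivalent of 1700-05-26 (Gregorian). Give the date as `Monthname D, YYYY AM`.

Sivan 8, 5460 AM

Both dates share Julian Day Number 2342118; in the Hebrew calendar that is 8 Sivan 5460 AM.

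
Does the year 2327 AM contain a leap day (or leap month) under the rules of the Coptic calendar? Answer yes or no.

yes

2327 mod 4 = 3; in the Coptic calendar a year is leap when year mod 4 = 3, so it is a leap year.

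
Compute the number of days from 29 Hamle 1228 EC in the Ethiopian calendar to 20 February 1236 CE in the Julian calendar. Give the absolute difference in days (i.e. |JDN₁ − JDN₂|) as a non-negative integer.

154

First date → JDN 2172711; second date → JDN 2172557.
The interval is |2172711 − 2172557| = 154 days.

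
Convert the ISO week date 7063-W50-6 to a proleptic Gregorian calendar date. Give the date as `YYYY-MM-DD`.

ISO week 1 of 7063 is the week containing the first Thursday of 7063.
Week 50, day 6 (Saturday) lands on 7063-12-12.

7063-12-12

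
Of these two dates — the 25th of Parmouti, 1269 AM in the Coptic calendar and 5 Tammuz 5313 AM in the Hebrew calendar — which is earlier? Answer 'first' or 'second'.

first

First date → JDN 2288401; second date → JDN 2288459.
JDN 2288401 < JDN 2288459, so the first date is earlier.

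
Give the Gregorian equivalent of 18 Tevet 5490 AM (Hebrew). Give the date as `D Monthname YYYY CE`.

7 January 1730 CE

Both dates share Julian Day Number 2352936; in the Gregorian calendar that is 7 January 1730 CE.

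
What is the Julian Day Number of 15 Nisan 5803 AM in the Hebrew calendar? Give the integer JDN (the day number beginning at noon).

2467365

In the Gregorian calendar the same day is 25 April 2043.
JDN 2451545 is 1 January 2000 CE (Gregorian); the target day is +15820 days from there, so JDN = 2467365.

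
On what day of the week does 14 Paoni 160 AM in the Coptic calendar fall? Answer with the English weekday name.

Equivalently 9 June 444 Gregorian, JDN 1883388.
Since JDN mod 7 = 3 (0 = Monday), the day is Thursday.

Thursday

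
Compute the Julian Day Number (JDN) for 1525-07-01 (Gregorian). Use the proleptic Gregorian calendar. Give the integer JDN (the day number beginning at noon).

JDN 2451545 is 1 January 2000 CE (Gregorian); the target day is −173309 days from there, so JDN = 2278236.

2278236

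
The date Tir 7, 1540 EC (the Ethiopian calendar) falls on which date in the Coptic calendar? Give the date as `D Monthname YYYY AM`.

Julian Day Number of the source date = 2286467.
Converting JDN 2286467 to the Coptic calendar gives 7 Tobi 1264 AM.

7 Tobi 1264 AM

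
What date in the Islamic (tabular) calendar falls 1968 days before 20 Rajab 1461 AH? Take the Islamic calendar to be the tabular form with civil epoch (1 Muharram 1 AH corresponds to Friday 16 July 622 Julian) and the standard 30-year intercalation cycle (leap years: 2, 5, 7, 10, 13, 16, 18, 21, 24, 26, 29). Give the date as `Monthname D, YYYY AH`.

Muharram 1, 1456 AH

JDN of 20 Rajab 1461 AH = 2466011.
2466011 − 1968 = 2464043.
JDN 2464043 in the tabular Islamic calendar is Muharram 1, 1456 AH.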